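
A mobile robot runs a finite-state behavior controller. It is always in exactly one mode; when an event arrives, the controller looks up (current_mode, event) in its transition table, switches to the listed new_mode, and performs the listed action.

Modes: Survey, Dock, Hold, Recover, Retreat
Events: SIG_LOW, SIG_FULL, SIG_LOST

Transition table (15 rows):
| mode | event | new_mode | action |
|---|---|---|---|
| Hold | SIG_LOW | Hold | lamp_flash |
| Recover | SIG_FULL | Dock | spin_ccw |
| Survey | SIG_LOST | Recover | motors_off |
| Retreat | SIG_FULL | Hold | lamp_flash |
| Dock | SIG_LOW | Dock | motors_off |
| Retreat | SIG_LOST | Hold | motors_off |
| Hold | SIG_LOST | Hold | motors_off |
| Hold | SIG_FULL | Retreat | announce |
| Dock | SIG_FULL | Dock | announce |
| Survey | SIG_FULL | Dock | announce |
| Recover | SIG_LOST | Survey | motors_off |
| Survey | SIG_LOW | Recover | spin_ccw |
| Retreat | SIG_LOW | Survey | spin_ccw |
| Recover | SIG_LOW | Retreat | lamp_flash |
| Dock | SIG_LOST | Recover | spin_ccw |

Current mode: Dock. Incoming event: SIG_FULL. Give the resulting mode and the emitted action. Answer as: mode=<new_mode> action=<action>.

mode=Dock action=announce

current mode = Dock; filter table to that mode:
  (Dock, SIG_LOW) → (Dock, motors_off)
  (Dock, SIG_FULL) → (Dock, announce)  ← event matches
  (Dock, SIG_LOST) → (Recover, spin_ccw)
event = SIG_FULL selects (Dock, announce)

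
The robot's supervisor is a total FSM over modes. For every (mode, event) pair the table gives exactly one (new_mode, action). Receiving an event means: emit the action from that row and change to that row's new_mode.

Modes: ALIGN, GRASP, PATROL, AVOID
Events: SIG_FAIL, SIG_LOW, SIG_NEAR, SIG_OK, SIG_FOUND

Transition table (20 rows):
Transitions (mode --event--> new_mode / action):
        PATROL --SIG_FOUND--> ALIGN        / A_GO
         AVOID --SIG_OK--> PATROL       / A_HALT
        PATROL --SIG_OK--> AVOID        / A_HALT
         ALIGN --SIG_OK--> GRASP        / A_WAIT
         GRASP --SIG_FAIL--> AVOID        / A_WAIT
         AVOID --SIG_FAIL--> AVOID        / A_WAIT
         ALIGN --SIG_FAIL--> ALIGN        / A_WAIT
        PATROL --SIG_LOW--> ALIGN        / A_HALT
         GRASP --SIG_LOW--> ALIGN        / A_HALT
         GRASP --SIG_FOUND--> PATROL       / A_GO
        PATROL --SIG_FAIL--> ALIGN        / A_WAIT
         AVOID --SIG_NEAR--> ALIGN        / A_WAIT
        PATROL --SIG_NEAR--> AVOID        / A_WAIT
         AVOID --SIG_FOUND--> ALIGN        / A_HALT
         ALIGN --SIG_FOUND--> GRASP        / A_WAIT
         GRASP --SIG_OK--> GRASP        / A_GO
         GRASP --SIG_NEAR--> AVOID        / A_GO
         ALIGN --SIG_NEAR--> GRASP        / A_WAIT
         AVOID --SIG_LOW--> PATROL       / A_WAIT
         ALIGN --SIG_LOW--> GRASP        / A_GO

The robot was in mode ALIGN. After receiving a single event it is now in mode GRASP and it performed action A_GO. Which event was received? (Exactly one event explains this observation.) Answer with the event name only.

SIG_LOW

try SIG_FAIL: (ALIGN, SIG_FAIL) → (ALIGN, A_WAIT)
try SIG_LOW: (ALIGN, SIG_LOW) → (GRASP, A_GO)  ← matches
try SIG_NEAR: (ALIGN, SIG_NEAR) → (GRASP, A_WAIT)
try SIG_OK: (ALIGN, SIG_OK) → (GRASP, A_WAIT)
try SIG_FOUND: (ALIGN, SIG_FOUND) → (GRASP, A_WAIT)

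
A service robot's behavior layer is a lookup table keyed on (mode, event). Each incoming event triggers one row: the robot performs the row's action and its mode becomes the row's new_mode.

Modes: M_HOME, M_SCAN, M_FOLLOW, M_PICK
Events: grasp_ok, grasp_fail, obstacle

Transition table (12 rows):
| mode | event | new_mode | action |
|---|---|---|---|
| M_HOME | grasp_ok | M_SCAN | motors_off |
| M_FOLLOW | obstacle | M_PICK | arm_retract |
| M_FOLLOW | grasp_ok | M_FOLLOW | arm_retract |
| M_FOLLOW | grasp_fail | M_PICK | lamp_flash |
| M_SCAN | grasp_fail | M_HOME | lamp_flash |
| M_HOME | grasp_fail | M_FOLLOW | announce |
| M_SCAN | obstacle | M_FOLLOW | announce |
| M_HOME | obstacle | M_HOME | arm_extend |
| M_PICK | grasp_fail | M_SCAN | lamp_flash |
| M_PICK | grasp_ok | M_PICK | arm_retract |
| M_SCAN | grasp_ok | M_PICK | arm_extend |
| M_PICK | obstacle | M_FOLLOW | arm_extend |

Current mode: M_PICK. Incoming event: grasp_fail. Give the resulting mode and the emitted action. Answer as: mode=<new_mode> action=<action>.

mode=M_SCAN action=lamp_flash

current mode = M_PICK; filter table to that mode:
  (M_PICK, grasp_fail) → (M_SCAN, lamp_flash)  ← event matches
  (M_PICK, grasp_ok) → (M_PICK, arm_retract)
  (M_PICK, obstacle) → (M_FOLLOW, arm_extend)
event = grasp_fail selects (M_SCAN, lamp_flash)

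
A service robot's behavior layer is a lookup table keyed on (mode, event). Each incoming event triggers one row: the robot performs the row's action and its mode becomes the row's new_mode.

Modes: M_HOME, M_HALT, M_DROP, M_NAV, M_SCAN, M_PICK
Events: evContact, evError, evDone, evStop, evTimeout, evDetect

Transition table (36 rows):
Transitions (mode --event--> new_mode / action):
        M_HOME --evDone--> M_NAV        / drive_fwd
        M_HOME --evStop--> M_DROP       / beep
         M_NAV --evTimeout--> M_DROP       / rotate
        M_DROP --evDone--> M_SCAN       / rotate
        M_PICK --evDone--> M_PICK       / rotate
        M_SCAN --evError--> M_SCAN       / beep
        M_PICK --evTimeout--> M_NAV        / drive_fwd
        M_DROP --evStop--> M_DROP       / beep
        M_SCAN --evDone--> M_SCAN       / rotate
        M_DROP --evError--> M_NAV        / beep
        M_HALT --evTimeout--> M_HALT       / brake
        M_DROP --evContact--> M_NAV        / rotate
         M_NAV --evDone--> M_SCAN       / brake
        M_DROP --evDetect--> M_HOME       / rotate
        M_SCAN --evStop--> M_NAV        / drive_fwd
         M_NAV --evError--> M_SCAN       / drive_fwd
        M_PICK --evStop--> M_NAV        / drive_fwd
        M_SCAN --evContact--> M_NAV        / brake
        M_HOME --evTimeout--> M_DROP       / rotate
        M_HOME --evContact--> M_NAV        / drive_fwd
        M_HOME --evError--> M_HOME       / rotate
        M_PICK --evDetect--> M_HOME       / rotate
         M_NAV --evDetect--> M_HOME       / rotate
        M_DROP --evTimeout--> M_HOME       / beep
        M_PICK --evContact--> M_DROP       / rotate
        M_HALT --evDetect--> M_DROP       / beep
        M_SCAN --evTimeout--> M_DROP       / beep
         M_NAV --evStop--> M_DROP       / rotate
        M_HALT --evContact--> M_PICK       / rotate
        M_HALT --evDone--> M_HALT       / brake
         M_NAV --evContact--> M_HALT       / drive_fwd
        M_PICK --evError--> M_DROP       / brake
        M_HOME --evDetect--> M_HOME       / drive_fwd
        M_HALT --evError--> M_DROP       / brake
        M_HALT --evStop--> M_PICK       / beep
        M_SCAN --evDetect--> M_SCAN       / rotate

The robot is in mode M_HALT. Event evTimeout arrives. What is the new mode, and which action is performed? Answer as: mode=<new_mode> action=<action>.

mode=M_HALT action=brake

current mode = M_HALT; filter table to that mode:
  (M_HALT, evTimeout) → (M_HALT, brake)  ← event matches
  (M_HALT, evDetect) → (M_DROP, beep)
  (M_HALT, evContact) → (M_PICK, rotate)
  (M_HALT, evDone) → (M_HALT, brake)
  (M_HALT, evError) → (M_DROP, brake)
  (M_HALT, evStop) → (M_PICK, beep)
event = evTimeout selects (M_HALT, brake)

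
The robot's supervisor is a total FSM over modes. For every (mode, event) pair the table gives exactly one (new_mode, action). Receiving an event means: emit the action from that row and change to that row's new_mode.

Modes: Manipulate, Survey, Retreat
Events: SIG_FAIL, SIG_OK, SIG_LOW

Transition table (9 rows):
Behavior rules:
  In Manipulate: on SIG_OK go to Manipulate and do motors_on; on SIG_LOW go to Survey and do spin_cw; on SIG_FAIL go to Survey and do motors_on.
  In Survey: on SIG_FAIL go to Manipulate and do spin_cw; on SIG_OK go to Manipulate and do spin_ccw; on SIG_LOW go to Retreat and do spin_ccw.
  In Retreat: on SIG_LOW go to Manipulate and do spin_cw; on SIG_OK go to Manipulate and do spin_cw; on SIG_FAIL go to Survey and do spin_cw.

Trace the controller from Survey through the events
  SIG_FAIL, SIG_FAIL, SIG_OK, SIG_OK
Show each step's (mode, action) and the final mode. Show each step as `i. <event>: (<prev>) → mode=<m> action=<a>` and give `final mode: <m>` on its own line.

final mode: Manipulate

1. SIG_FAIL: (Survey) → mode=Manipulate action=spin_cw
2. SIG_FAIL: (Manipulate) → mode=Survey action=motors_on
3. SIG_OK: (Survey) → mode=Manipulate action=spin_ccw
4. SIG_OK: (Manipulate) → mode=Manipulate action=motors_on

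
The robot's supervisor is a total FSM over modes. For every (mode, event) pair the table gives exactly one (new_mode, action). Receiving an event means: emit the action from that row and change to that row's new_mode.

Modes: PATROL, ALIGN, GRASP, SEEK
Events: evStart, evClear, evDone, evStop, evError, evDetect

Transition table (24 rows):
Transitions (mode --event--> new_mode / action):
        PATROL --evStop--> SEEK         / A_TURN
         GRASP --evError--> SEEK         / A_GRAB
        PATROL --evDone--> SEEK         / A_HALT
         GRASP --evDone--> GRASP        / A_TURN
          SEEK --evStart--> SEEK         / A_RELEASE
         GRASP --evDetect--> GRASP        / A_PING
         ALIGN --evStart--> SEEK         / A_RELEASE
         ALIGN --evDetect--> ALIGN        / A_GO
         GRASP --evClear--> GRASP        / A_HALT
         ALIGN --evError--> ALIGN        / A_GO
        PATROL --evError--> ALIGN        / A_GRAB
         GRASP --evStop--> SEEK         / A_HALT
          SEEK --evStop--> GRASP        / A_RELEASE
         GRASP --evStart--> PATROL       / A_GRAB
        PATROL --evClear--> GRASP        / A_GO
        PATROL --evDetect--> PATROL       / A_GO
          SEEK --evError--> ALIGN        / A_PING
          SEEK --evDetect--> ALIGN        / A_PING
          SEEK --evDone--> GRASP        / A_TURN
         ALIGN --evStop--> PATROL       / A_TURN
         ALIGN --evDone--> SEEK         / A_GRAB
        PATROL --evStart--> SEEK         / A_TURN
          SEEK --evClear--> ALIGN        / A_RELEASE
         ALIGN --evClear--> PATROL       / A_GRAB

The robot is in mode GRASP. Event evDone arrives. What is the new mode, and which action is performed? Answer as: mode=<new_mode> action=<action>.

mode=GRASP action=A_TURN

current mode = GRASP; filter table to that mode:
  (GRASP, evError) → (SEEK, A_GRAB)
  (GRASP, evDone) → (GRASP, A_TURN)  ← event matches
  (GRASP, evDetect) → (GRASP, A_PING)
  (GRASP, evClear) → (GRASP, A_HALT)
  (GRASP, evStop) → (SEEK, A_HALT)
  (GRASP, evStart) → (PATROL, A_GRAB)
event = evDone selects (GRASP, A_TURN)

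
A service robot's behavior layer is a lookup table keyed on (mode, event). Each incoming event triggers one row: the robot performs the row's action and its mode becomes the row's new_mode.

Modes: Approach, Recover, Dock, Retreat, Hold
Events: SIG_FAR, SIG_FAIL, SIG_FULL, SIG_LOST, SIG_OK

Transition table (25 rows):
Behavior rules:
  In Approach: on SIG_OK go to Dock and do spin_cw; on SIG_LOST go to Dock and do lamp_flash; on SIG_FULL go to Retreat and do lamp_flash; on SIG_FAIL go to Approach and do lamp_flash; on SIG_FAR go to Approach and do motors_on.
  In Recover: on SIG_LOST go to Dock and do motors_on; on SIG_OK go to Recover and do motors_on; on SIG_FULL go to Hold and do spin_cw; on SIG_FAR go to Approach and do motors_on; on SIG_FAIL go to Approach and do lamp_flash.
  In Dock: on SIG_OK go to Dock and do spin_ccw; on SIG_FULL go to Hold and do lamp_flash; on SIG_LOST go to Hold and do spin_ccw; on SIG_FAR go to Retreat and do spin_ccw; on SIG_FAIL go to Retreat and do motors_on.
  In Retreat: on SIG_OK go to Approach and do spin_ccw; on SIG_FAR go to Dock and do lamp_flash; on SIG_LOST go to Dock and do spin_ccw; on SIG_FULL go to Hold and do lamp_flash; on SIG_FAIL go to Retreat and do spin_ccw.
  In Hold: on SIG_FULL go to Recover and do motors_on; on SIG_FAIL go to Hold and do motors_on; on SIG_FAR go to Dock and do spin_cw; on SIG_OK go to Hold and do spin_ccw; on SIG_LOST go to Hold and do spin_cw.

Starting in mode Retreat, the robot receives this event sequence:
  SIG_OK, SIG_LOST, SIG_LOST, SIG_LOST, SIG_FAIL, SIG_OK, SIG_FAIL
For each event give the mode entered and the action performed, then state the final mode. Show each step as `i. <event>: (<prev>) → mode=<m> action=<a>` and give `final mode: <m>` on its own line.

1. SIG_OK: (Retreat) → mode=Approach action=spin_ccw
2. SIG_LOST: (Approach) → mode=Dock action=lamp_flash
3. SIG_LOST: (Dock) → mode=Hold action=spin_ccw
4. SIG_LOST: (Hold) → mode=Hold action=spin_cw
5. SIG_FAIL: (Hold) → mode=Hold action=motors_on
6. SIG_OK: (Hold) → mode=Hold action=spin_ccw
7. SIG_FAIL: (Hold) → mode=Hold action=motors_on

final mode: Hold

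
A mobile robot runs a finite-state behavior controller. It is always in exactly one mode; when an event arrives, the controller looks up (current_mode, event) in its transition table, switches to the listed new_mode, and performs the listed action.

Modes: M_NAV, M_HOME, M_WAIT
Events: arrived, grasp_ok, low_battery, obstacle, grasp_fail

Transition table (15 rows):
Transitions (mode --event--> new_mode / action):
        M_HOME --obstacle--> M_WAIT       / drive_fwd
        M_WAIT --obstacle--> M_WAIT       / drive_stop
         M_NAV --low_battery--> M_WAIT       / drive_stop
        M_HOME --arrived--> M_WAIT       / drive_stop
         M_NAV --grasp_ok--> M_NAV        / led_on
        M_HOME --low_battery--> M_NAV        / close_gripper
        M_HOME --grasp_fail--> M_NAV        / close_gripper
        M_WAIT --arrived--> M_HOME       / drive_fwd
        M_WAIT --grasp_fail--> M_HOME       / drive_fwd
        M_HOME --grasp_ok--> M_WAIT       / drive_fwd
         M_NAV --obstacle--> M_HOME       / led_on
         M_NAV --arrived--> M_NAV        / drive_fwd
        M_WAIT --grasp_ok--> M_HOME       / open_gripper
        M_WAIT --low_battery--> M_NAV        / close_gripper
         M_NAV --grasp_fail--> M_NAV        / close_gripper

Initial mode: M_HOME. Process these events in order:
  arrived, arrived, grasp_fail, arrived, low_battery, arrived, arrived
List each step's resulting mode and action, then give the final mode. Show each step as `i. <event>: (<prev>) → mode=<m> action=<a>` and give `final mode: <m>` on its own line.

final mode: M_WAIT

1. arrived: (M_HOME) → mode=M_WAIT action=drive_stop
2. arrived: (M_WAIT) → mode=M_HOME action=drive_fwd
3. grasp_fail: (M_HOME) → mode=M_NAV action=close_gripper
4. arrived: (M_NAV) → mode=M_NAV action=drive_fwd
5. low_battery: (M_NAV) → mode=M_WAIT action=drive_stop
6. arrived: (M_WAIT) → mode=M_HOME action=drive_fwd
7. arrived: (M_HOME) → mode=M_WAIT action=drive_stop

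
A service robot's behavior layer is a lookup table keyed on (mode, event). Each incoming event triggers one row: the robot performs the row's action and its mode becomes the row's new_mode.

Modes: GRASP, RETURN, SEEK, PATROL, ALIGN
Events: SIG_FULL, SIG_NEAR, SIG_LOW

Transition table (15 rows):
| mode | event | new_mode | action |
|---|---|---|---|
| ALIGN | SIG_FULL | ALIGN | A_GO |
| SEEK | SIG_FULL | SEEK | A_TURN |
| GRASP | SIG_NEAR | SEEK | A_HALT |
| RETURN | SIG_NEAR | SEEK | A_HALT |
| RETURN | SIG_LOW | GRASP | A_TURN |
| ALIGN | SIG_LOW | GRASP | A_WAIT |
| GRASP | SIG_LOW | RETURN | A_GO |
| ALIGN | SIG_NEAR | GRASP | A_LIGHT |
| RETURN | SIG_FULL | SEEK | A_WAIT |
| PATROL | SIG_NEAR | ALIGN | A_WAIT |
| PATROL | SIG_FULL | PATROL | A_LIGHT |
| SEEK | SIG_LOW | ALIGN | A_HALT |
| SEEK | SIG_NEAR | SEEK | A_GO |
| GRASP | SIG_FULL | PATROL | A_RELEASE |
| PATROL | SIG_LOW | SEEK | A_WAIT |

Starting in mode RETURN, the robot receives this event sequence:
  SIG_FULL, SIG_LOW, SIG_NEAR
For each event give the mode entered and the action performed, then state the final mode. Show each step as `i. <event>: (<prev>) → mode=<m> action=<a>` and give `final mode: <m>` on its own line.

final mode: GRASP

1. SIG_FULL: (RETURN) → mode=SEEK action=A_WAIT
2. SIG_LOW: (SEEK) → mode=ALIGN action=A_HALT
3. SIG_NEAR: (ALIGN) → mode=GRASP action=A_LIGHT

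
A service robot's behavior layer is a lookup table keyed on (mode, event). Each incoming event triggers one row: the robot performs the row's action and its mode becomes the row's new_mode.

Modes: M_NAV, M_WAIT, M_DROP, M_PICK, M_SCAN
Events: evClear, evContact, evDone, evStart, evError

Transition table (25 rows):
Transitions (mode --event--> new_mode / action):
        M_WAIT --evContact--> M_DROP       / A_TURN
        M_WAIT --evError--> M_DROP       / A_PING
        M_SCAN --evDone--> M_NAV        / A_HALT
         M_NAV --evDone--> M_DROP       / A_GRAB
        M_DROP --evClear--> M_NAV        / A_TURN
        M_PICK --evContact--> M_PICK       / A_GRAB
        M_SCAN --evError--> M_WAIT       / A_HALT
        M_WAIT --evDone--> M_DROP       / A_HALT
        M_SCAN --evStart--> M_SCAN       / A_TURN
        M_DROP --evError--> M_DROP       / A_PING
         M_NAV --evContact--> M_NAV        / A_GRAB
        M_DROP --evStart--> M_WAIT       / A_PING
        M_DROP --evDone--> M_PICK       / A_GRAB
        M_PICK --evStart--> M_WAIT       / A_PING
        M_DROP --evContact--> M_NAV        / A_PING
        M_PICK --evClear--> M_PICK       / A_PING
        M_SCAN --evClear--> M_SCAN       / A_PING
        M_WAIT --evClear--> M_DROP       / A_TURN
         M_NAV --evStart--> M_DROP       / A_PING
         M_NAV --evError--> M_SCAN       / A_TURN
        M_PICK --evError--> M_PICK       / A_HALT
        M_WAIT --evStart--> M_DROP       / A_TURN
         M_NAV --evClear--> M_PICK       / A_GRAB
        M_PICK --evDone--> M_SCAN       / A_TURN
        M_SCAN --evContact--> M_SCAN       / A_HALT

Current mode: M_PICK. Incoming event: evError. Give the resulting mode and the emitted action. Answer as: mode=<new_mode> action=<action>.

current mode = M_PICK; filter table to that mode:
  (M_PICK, evContact) → (M_PICK, A_GRAB)
  (M_PICK, evStart) → (M_WAIT, A_PING)
  (M_PICK, evClear) → (M_PICK, A_PING)
  (M_PICK, evError) → (M_PICK, A_HALT)  ← event matches
  (M_PICK, evDone) → (M_SCAN, A_TURN)
event = evError selects (M_PICK, A_HALT)

mode=M_PICK action=A_HALT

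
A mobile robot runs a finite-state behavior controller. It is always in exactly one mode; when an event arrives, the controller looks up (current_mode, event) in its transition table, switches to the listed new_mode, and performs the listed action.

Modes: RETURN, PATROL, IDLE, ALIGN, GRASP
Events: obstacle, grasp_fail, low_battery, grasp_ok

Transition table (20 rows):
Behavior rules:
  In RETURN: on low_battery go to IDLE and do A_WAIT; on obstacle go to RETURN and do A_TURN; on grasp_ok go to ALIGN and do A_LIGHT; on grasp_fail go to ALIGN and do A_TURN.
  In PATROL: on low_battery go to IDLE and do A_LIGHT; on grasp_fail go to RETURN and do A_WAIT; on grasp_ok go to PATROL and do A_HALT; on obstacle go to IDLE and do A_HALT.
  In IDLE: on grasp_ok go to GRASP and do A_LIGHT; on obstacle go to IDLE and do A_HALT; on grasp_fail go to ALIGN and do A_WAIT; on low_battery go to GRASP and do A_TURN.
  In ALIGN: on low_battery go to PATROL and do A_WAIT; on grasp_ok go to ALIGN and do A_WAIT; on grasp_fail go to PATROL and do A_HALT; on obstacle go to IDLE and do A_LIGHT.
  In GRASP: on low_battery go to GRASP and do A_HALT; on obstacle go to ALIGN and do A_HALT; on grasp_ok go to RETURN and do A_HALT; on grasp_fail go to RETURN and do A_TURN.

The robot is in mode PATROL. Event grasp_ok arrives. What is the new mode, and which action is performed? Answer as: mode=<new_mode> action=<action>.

mode=PATROL action=A_HALT

current mode = PATROL; filter table to that mode:
  (PATROL, low_battery) → (IDLE, A_LIGHT)
  (PATROL, grasp_fail) → (RETURN, A_WAIT)
  (PATROL, grasp_ok) → (PATROL, A_HALT)  ← event matches
  (PATROL, obstacle) → (IDLE, A_HALT)
event = grasp_ok selects (PATROL, A_HALT)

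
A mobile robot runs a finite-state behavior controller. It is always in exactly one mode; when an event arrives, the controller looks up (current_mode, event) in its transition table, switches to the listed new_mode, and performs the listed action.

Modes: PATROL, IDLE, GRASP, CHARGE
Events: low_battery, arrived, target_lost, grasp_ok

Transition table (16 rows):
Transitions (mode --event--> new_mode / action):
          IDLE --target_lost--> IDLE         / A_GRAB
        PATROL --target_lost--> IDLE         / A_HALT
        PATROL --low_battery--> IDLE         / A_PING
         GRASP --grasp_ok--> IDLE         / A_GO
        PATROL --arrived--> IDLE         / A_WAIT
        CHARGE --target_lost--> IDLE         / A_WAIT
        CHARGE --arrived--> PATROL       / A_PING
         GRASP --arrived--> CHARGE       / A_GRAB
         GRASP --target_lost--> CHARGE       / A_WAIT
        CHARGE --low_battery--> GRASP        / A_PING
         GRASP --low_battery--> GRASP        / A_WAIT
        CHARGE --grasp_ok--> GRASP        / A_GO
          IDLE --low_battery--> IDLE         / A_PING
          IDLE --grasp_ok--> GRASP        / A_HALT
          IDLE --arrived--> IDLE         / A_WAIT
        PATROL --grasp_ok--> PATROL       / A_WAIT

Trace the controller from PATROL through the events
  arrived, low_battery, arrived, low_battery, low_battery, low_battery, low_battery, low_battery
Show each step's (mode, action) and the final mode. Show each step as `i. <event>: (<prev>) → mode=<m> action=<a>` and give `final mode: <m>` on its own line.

1. arrived: (PATROL) → mode=IDLE action=A_WAIT
2. low_battery: (IDLE) → mode=IDLE action=A_PING
3. arrived: (IDLE) → mode=IDLE action=A_WAIT
4. low_battery: (IDLE) → mode=IDLE action=A_PING
5. low_battery: (IDLE) → mode=IDLE action=A_PING
6. low_battery: (IDLE) → mode=IDLE action=A_PING
7. low_battery: (IDLE) → mode=IDLE action=A_PING
8. low_battery: (IDLE) → mode=IDLE action=A_PING

final mode: IDLE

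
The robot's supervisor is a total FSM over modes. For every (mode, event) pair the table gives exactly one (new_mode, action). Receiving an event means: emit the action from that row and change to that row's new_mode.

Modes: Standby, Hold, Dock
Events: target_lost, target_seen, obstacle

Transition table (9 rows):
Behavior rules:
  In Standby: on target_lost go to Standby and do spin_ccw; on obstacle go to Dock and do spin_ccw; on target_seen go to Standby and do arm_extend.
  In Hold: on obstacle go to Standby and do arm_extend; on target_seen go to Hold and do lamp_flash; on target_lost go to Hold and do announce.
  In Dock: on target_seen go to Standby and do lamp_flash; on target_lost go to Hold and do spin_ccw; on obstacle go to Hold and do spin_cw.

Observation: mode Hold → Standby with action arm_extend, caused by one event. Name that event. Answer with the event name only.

try target_lost: (Hold, target_lost) → (Hold, announce)
try target_seen: (Hold, target_seen) → (Hold, lamp_flash)
try obstacle: (Hold, obstacle) → (Standby, arm_extend)  ← matches

obstacle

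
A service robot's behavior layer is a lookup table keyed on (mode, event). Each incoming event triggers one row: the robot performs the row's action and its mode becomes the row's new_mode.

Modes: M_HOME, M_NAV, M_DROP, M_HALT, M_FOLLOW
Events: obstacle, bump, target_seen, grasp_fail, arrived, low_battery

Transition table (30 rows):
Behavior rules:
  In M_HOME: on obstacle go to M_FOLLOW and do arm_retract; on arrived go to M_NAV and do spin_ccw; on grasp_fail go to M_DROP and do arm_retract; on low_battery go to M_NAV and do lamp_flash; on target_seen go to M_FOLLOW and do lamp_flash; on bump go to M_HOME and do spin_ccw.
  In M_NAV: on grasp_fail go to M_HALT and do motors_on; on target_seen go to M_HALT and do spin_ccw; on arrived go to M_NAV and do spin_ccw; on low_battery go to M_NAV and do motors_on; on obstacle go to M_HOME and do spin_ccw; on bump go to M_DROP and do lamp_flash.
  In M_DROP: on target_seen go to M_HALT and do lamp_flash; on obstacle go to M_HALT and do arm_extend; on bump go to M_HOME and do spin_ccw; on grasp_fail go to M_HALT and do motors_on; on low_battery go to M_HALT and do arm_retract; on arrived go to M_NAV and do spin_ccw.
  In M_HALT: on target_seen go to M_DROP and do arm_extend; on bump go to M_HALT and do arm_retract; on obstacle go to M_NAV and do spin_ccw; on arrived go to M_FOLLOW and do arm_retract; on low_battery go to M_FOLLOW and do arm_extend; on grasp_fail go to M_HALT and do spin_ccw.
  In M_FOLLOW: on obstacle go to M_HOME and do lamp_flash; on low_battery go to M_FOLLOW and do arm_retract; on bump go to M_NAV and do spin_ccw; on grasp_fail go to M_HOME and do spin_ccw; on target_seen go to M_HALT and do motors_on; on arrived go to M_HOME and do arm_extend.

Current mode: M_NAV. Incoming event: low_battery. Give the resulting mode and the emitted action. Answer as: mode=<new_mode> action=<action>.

mode=M_NAV action=motors_on

current mode = M_NAV; filter table to that mode:
  (M_NAV, grasp_fail) → (M_HALT, motors_on)
  (M_NAV, target_seen) → (M_HALT, spin_ccw)
  (M_NAV, arrived) → (M_NAV, spin_ccw)
  (M_NAV, low_battery) → (M_NAV, motors_on)  ← event matches
  (M_NAV, obstacle) → (M_HOME, spin_ccw)
  (M_NAV, bump) → (M_DROP, lamp_flash)
event = low_battery selects (M_NAV, motors_on)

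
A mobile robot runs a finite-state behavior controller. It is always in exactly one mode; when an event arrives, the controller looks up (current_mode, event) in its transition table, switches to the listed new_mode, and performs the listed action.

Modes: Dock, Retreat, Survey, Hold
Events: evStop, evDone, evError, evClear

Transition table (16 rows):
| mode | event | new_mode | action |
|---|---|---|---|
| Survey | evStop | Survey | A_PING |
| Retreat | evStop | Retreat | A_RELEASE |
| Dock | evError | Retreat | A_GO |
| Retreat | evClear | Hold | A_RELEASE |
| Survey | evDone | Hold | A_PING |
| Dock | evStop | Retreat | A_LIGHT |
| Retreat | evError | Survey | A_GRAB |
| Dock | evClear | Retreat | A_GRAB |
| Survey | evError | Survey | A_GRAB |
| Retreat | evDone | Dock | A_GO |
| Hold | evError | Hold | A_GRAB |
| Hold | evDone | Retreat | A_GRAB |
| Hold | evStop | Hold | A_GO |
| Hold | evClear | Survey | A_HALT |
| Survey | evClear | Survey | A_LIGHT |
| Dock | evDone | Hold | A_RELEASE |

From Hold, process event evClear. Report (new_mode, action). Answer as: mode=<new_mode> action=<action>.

current mode = Hold; filter table to that mode:
  (Hold, evError) → (Hold, A_GRAB)
  (Hold, evDone) → (Retreat, A_GRAB)
  (Hold, evStop) → (Hold, A_GO)
  (Hold, evClear) → (Survey, A_HALT)  ← event matches
event = evClear selects (Survey, A_HALT)

mode=Survey action=A_HALT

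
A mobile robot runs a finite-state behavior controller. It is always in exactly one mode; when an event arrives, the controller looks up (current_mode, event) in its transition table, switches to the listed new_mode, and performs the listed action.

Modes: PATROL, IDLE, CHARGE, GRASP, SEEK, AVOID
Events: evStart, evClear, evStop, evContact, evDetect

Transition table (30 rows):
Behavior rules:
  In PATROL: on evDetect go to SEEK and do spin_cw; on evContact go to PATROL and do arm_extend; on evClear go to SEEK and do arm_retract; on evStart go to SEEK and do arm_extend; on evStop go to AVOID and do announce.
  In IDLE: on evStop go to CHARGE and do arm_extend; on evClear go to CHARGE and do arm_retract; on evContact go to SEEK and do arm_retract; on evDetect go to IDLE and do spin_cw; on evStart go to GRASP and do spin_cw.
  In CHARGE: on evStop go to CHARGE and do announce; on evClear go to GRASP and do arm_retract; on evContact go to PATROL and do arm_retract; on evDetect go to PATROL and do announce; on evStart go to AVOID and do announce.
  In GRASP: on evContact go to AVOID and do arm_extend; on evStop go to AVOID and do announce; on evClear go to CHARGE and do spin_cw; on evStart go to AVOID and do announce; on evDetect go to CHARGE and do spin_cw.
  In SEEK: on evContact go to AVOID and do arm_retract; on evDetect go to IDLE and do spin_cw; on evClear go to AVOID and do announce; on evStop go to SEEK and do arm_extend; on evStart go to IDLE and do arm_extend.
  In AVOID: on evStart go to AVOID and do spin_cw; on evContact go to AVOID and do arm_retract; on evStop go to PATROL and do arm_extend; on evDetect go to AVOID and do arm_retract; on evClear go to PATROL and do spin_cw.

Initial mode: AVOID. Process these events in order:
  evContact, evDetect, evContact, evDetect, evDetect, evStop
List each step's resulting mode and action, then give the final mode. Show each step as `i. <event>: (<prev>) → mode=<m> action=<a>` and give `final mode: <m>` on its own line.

1. evContact: (AVOID) → mode=AVOID action=arm_retract
2. evDetect: (AVOID) → mode=AVOID action=arm_retract
3. evContact: (AVOID) → mode=AVOID action=arm_retract
4. evDetect: (AVOID) → mode=AVOID action=arm_retract
5. evDetect: (AVOID) → mode=AVOID action=arm_retract
6. evStop: (AVOID) → mode=PATROL action=arm_extend

final mode: PATROL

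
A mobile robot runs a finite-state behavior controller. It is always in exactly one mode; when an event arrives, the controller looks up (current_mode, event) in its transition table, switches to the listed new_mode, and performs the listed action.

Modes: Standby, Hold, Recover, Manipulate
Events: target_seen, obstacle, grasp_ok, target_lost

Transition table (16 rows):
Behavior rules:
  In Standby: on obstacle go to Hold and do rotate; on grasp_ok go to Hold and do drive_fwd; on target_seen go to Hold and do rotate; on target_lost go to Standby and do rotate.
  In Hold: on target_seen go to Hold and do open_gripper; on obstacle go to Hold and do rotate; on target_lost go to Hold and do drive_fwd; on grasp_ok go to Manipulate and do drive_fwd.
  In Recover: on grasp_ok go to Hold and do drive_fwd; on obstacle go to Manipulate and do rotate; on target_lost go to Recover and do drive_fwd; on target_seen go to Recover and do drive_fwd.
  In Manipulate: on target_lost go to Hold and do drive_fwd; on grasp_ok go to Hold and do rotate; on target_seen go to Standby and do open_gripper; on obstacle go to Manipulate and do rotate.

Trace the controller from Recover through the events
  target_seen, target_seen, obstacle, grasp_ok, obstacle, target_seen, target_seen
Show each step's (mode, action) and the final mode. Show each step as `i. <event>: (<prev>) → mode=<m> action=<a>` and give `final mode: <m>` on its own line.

1. target_seen: (Recover) → mode=Recover action=drive_fwd
2. target_seen: (Recover) → mode=Recover action=drive_fwd
3. obstacle: (Recover) → mode=Manipulate action=rotate
4. grasp_ok: (Manipulate) → mode=Hold action=rotate
5. obstacle: (Hold) → mode=Hold action=rotate
6. target_seen: (Hold) → mode=Hold action=open_gripper
7. target_seen: (Hold) → mode=Hold action=open_gripper

final mode: Hold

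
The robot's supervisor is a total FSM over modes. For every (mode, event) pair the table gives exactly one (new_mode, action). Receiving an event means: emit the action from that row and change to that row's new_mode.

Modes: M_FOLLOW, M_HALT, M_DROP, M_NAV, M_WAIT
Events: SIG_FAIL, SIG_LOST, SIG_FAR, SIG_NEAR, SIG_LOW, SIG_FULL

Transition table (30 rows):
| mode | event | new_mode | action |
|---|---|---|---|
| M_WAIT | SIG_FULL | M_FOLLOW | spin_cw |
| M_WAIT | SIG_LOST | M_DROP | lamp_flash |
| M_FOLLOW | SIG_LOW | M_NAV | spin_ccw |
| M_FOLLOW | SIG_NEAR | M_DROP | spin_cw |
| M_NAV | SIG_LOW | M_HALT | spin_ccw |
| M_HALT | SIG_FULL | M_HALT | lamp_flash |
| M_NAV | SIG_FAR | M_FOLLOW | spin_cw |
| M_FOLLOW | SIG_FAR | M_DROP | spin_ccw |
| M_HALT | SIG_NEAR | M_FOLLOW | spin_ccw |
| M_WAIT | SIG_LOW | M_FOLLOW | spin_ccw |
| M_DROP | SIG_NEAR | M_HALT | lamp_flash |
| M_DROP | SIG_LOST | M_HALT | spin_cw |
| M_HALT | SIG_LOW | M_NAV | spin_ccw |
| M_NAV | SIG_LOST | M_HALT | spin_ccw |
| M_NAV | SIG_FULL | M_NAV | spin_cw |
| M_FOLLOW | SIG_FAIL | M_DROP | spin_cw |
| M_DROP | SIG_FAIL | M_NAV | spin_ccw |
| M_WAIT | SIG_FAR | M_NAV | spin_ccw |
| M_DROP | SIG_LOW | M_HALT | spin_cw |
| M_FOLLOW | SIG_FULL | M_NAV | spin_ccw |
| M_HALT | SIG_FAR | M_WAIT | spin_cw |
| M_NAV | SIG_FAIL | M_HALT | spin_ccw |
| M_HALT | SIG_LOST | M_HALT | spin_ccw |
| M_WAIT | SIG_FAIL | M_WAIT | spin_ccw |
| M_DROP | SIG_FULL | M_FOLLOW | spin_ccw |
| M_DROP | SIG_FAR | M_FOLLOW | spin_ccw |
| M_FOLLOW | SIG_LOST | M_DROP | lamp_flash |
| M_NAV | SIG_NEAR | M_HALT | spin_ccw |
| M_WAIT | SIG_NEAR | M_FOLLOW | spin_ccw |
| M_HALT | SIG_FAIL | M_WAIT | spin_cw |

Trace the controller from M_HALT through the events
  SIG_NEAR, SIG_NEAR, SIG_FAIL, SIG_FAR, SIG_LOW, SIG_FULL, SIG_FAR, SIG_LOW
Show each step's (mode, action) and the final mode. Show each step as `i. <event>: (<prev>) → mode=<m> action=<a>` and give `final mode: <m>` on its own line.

1. SIG_NEAR: (M_HALT) → mode=M_FOLLOW action=spin_ccw
2. SIG_NEAR: (M_FOLLOW) → mode=M_DROP action=spin_cw
3. SIG_FAIL: (M_DROP) → mode=M_NAV action=spin_ccw
4. SIG_FAR: (M_NAV) → mode=M_FOLLOW action=spin_cw
5. SIG_LOW: (M_FOLLOW) → mode=M_NAV action=spin_ccw
6. SIG_FULL: (M_NAV) → mode=M_NAV action=spin_cw
7. SIG_FAR: (M_NAV) → mode=M_FOLLOW action=spin_cw
8. SIG_LOW: (M_FOLLOW) → mode=M_NAV action=spin_ccw

final mode: M_NAV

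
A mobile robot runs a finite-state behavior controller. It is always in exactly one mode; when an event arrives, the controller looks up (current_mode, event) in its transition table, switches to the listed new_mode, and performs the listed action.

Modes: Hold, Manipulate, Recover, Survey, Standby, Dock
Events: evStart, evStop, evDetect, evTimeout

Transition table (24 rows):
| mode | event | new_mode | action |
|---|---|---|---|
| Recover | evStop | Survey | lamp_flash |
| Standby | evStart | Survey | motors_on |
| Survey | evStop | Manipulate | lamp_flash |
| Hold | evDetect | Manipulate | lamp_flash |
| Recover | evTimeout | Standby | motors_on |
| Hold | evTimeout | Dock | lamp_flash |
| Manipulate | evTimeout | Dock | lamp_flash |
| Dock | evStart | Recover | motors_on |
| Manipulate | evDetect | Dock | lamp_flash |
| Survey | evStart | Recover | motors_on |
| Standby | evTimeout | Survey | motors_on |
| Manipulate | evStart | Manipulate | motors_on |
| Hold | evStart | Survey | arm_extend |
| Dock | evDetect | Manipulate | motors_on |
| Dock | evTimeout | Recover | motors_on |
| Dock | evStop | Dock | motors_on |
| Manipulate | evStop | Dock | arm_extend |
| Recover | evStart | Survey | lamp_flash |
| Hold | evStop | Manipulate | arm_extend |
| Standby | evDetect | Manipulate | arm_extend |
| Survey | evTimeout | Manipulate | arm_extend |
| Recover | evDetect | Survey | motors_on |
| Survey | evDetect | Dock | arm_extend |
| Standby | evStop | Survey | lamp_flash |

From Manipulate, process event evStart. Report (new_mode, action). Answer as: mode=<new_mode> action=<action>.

mode=Manipulate action=motors_on

current mode = Manipulate; filter table to that mode:
  (Manipulate, evTimeout) → (Dock, lamp_flash)
  (Manipulate, evDetect) → (Dock, lamp_flash)
  (Manipulate, evStart) → (Manipulate, motors_on)  ← event matches
  (Manipulate, evStop) → (Dock, arm_extend)
event = evStart selects (Manipulate, motors_on)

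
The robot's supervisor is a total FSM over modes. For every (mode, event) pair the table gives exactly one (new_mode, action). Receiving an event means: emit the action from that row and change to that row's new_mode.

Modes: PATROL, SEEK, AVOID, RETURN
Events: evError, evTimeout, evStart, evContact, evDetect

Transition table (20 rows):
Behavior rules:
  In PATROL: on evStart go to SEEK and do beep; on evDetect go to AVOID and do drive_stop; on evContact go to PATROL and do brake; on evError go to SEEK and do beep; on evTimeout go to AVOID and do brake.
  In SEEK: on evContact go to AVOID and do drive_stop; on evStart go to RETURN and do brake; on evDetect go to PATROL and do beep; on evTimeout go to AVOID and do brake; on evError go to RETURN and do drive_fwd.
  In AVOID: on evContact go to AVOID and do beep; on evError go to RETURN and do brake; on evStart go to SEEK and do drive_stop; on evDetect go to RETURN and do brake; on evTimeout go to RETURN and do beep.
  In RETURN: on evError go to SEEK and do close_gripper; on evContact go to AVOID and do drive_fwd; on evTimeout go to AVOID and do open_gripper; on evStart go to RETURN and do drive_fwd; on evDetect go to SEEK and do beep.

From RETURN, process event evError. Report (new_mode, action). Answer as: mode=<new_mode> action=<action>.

mode=SEEK action=close_gripper

current mode = RETURN; filter table to that mode:
  (RETURN, evError) → (SEEK, close_gripper)  ← event matches
  (RETURN, evContact) → (AVOID, drive_fwd)
  (RETURN, evTimeout) → (AVOID, open_gripper)
  (RETURN, evStart) → (RETURN, drive_fwd)
  (RETURN, evDetect) → (SEEK, beep)
event = evError selects (SEEK, close_gripper)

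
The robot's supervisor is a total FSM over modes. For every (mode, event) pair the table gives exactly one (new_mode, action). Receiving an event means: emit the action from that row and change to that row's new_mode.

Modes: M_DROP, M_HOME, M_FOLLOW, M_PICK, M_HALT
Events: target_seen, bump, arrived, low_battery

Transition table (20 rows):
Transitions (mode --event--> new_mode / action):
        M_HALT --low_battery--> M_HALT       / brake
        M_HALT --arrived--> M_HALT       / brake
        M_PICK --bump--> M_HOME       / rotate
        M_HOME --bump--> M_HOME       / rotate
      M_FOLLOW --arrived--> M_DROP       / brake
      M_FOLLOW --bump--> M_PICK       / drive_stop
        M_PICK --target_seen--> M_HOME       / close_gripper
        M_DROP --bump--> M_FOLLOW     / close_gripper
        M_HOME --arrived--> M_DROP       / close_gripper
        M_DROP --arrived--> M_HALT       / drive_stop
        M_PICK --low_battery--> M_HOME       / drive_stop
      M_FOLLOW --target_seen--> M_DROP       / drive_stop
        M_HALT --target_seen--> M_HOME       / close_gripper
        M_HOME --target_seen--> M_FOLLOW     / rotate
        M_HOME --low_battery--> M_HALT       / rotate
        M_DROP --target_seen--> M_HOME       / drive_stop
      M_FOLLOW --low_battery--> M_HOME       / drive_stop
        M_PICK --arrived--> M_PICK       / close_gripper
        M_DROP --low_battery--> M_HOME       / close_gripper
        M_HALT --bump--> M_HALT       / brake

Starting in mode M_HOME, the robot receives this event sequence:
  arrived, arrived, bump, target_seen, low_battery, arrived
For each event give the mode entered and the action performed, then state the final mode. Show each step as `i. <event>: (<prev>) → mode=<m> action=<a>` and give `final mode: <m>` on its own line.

1. arrived: (M_HOME) → mode=M_DROP action=close_gripper
2. arrived: (M_DROP) → mode=M_HALT action=drive_stop
3. bump: (M_HALT) → mode=M_HALT action=brake
4. target_seen: (M_HALT) → mode=M_HOME action=close_gripper
5. low_battery: (M_HOME) → mode=M_HALT action=rotate
6. arrived: (M_HALT) → mode=M_HALT action=brake

final mode: M_HALT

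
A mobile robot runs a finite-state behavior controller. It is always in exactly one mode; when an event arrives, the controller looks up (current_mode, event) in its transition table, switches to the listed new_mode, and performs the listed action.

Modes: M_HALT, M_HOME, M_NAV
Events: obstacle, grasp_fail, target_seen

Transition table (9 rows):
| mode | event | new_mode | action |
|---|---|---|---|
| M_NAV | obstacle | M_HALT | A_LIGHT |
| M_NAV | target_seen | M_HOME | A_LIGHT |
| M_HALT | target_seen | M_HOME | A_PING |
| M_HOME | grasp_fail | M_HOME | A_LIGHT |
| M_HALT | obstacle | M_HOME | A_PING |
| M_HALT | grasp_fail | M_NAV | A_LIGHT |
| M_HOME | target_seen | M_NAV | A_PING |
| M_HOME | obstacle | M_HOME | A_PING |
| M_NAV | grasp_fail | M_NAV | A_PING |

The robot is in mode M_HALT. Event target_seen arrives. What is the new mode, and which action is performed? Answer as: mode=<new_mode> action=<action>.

mode=M_HOME action=A_PING

current mode = M_HALT; filter table to that mode:
  (M_HALT, target_seen) → (M_HOME, A_PING)  ← event matches
  (M_HALT, obstacle) → (M_HOME, A_PING)
  (M_HALT, grasp_fail) → (M_NAV, A_LIGHT)
event = target_seen selects (M_HOME, A_PING)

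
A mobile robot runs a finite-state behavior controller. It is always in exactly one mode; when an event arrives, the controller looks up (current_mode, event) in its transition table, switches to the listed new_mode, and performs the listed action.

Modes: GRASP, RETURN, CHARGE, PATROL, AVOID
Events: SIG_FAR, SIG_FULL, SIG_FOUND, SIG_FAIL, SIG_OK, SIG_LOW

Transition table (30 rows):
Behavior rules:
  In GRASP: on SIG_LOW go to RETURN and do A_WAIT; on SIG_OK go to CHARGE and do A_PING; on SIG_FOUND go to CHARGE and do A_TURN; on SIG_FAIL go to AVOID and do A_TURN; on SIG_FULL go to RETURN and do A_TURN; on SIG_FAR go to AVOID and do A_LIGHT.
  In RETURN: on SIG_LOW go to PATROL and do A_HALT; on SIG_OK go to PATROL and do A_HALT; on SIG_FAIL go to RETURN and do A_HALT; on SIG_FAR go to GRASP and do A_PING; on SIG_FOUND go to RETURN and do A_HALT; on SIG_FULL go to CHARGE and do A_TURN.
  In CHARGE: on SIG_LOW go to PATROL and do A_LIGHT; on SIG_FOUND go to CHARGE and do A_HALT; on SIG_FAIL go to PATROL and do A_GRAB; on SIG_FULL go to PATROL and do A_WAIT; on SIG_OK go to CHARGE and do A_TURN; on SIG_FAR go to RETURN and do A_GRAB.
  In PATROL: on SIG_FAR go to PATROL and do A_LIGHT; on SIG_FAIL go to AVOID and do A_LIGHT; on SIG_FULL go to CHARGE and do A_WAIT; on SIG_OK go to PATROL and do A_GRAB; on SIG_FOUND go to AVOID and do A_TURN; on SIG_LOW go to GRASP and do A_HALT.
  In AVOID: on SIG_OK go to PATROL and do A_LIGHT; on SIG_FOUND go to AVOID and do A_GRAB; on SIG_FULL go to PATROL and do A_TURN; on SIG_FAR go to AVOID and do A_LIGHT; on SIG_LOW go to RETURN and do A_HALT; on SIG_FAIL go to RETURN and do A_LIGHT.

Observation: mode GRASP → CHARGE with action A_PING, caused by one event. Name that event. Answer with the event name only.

try SIG_FAR: (GRASP, SIG_FAR) → (AVOID, A_LIGHT)
try SIG_FULL: (GRASP, SIG_FULL) → (RETURN, A_TURN)
try SIG_FOUND: (GRASP, SIG_FOUND) → (CHARGE, A_TURN)
try SIG_FAIL: (GRASP, SIG_FAIL) → (AVOID, A_TURN)
try SIG_OK: (GRASP, SIG_OK) → (CHARGE, A_PING)  ← matches
try SIG_LOW: (GRASP, SIG_LOW) → (RETURN, A_WAIT)

SIG_OK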